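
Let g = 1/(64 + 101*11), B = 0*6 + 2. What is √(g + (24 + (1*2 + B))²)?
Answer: √43296447/235 ≈ 28.000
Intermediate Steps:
B = 2 (B = 0 + 2 = 2)
g = 1/1175 (g = 1/(64 + 1111) = 1/1175 ≈ 0.00085106)
√(g + (24 + (1*2 + B))²) = √(1/1175 + (24 + (1*2 + 2))²) = √(1/1175 + (24 + (2 + 2))²) = √(1/1175 + (24 + 4)²) = √(1/1175 + 28²) = √(1/1175 + 784) = √(921201/1175) = √43296447/235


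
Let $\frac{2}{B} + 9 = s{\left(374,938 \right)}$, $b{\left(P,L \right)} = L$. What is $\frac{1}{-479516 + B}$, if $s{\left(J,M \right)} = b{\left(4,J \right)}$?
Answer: $- \frac{365}{175023338} \approx -2.0854 \cdot 10^{-6}$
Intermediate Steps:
$s{\left(J,M \right)} = J$
$B = \frac{2}{365}$ ($B = \frac{2}{-9 + 374} = \frac{2}{365} \approx 0.0054795$)
$\frac{1}{-479516 + B} = \frac{1}{-479516 + \frac{2}{365}} = \frac{1}{- \frac{175023338}{365}} = - \frac{365}{175023338}$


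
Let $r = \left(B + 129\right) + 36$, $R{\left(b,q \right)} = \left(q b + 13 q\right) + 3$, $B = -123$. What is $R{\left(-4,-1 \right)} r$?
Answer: $-252$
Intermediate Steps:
$R{\left(b,q \right)} = 3 + 13 q + b q$ ($R{\left(b,q \right)} = \left(b q + 13 q\right) + 3 = \left(13 q + b q\right) + 3 = 3 + 13 q + b q$)
$r = 42$ ($r = \left(-123 + 129\right) + 36 = 6 + 36 = 42$)
$R{\left(-4,-1 \right)} r = \left(3 + 13 \left(-1\right) - -4\right) 42 = \left(3 - 13 + 4\right) 42 = \left(-6\right) 42 = -252$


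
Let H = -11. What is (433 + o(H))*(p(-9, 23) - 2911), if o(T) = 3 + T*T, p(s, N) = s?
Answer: -1626440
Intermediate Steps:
o(T) = 3 + T**2
(433 + o(H))*(p(-9, 23) - 2911) = (433 + (3 + (-11)**2))*(-9 - 2911) = (433 + (3 + 121))*(-2920) = (433 + 124)*(-2920) = 557*(-2920) = -1626440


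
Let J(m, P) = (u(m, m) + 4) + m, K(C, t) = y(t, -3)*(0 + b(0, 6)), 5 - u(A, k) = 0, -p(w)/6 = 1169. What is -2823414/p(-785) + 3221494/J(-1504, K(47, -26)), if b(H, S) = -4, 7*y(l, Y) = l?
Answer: -3062425831/1747655 ≈ -1752.3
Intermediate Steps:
y(l, Y) = l/7
p(w) = -7014 (p(w) = -6*1169 = -7014)
u(A, k) = 5 (u(A, k) = 5 - 1*0 = 5 + 0 = 5)
K(C, t) = -4*t/7 (K(C, t) = (t/7)*(0 - 4) = (t/7)*(-4) = -4*t/7)
J(m, P) = 9 + m (J(m, P) = (5 + 4) + m = 9 + m)
-2823414/p(-785) + 3221494/J(-1504, K(47, -26)) = -2823414/(-7014) + 3221494/(9 - 1504) = -2823414*(-1/7014) + 3221494/(-1495) = 470569/1169 + 3221494*(-1/1495) = 470569/1169 - 3221494/1495 = -3062425831/1747655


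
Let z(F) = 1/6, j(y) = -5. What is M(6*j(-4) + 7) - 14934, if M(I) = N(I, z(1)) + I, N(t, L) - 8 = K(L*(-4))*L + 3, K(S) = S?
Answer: -134515/9 ≈ -14946.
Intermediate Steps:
z(F) = ⅙
N(t, L) = 11 - 4*L² (N(t, L) = 8 + ((L*(-4))*L + 3) = 8 + ((-4*L)*L + 3) = 8 + (-4*L² + 3) = 8 + (3 - 4*L²) = 11 - 4*L²)
M(I) = 98/9 + I (M(I) = (11 - 4*(⅙)²) + I = (11 - 4*1/36) + I = (11 - ⅑) + I = 98/9 + I)
M(6*j(-4) + 7) - 14934 = (98/9 + (6*(-5) + 7)) - 14934 = (98/9 + (-30 + 7)) - 14934 = (98/9 - 23) - 14934 = -109/9 - 14934 = -134515/9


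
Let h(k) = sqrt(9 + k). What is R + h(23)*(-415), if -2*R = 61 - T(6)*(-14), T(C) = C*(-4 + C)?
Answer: -229/2 - 1660*sqrt(2) ≈ -2462.1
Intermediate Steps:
R = -229/2 (R = -(61 - 6*(-4 + 6)*(-14))/2 = -(61 - 6*2*(-14))/2 = -(61 - 12*(-14))/2 = -(61 - 1*(-168))/2 = -(61 + 168)/2 = -1/2*229 = -229/2 ≈ -114.50)
R + h(23)*(-415) = -229/2 + sqrt(9 + 23)*(-415) = -229/2 + sqrt(32)*(-415) = -229/2 + (4*sqrt(2))*(-415) = -229/2 - 1660*sqrt(2)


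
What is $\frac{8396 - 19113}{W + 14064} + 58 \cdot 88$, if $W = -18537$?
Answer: $\frac{3262987}{639} \approx 5106.4$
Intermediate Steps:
$\frac{8396 - 19113}{W + 14064} + 58 \cdot 88 = \frac{8396 - 19113}{-18537 + 14064} + 58 \cdot 88 = - \frac{10717}{-4473} + 5104 = \left(-10717\right) \left(- \frac{1}{4473}\right) + 5104 = \frac{1531}{639} + 5104 = \frac{3262987}{639}$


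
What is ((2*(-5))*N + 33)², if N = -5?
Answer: 6889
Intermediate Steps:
((2*(-5))*N + 33)² = ((2*(-5))*(-5) + 33)² = (-10*(-5) + 33)² = (50 + 33)² = 83² = 6889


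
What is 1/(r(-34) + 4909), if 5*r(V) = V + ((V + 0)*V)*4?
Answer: 1/5827 ≈ 0.00017161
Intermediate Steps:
r(V) = V/5 + 4*V**2/5 (r(V) = (V + ((V + 0)*V)*4)/5 = (V + (V*V)*4)/5 = (V + V**2*4)/5 = (V + 4*V**2)/5 = V/5 + 4*V**2/5)
1/(r(-34) + 4909) = 1/((1/5)*(-34)*(1 + 4*(-34)) + 4909) = 1/((1/5)*(-34)*(1 - 136) + 4909) = 1/((1/5)*(-34)*(-135) + 4909) = 1/(918 + 4909) = 1/5827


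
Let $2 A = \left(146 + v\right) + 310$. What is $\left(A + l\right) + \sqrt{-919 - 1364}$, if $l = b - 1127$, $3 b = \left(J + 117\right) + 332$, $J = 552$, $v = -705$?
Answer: $- \frac{5507}{6} + i \sqrt{2283} \approx -917.83 + 47.781 i$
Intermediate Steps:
$b = \frac{1001}{3}$ ($b = \frac{\left(552 + 117\right) + 332}{3} = \frac{669 + 332}{3} = \frac{1}{3} \cdot 1001 = \frac{1001}{3} \approx 333.67$)
$A = - \frac{249}{2}$ ($A = \frac{\left(146 - 705\right) + 310}{2} = \frac{-559 + 310}{2} = \frac{1}{2} \left(-249\right) = - \frac{249}{2} \approx -124.5$)
$l = - \frac{2380}{3}$ ($l = \frac{1001}{3} - 1127 = - \frac{2380}{3} \approx -793.33$)
$\left(A + l\right) + \sqrt{-919 - 1364} = \left(- \frac{249}{2} - \frac{2380}{3}\right) + \sqrt{-919 - 1364} = - \frac{5507}{6} + \sqrt{-2283} = - \frac{5507}{6} + i \sqrt{2283}$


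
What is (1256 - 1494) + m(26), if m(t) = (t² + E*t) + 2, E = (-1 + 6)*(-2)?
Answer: 180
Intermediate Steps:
E = -10 (E = 5*(-2) = -10)
m(t) = 2 + t² - 10*t (m(t) = (t² - 10*t) + 2 = 2 + t² - 10*t)
(1256 - 1494) + m(26) = (1256 - 1494) + (2 + 26² - 10*26) = -238 + (2 + 676 - 260) = -238 + 418 = 180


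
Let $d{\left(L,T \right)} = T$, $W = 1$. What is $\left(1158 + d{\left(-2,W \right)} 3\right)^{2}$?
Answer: $1347921$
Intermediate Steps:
$\left(1158 + d{\left(-2,W \right)} 3\right)^{2} = \left(1158 + 1 \cdot 3\right)^{2} = \left(1158 + 3\right)^{2} = 1161^{2} = 1347921$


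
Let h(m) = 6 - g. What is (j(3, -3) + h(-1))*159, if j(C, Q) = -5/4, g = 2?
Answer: 1749/4 ≈ 437.25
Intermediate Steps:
j(C, Q) = -5/4 (j(C, Q) = -5*¼ = -5/4)
h(m) = 4 (h(m) = 6 - 1*2 = 6 - 2 = 4)
(j(3, -3) + h(-1))*159 = (-5/4 + 4)*159 = (11/4)*159 = 1749/4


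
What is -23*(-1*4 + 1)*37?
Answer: 2553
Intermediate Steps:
-23*(-1*4 + 1)*37 = -23*(-4 + 1)*37 = -23*(-3)*37 = 69*37 = 2553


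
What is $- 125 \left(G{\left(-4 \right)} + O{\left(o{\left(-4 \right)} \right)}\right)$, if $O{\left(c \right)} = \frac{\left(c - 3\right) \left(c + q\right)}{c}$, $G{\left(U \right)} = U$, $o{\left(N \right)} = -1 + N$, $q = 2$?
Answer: $1100$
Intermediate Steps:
$O{\left(c \right)} = \frac{\left(-3 + c\right) \left(2 + c\right)}{c}$ ($O{\left(c \right)} = \frac{\left(c - 3\right) \left(c + 2\right)}{c} = \frac{\left(-3 + c\right) \left(2 + c\right)}{c}$)
$- 125 \left(G{\left(-4 \right)} + O{\left(o{\left(-4 \right)} \right)}\right) = - 125 \left(-4 - \left(6 + \frac{6}{-1 - 4}\right)\right) = - 125 \left(-4 - \left(6 - \frac{6}{5}\right)\right) = - 125 \left(-4 - \frac{24}{5}\right) = \left(-125\right) \left(- \frac{44}{5}\right) = 1100$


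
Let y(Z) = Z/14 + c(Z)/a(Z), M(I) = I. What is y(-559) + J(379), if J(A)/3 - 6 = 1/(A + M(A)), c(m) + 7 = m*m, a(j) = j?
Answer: -861508316/1483027 ≈ -580.91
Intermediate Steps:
c(m) = -7 + m**2 (c(m) = -7 + m*m = -7 + m**2)
y(Z) = Z/14 + (-7 + Z**2)/Z
J(A) = 18 + 3/(2*A) (J(A) = 18 + 3/(A + A) = 18 + 3/((2*A)) = 18 + 3*(1/(2*A)) = 18 + 3/(2*A))
y(-559) + J(379) = (-7/(-559) + (15/14)*(-559)) + (18 + (3/2)/379) = (-7*(-1/559) - 8385/14) + (18 + (3/2)*(1/379)) = (7/559 - 8385/14) + (18 + 3/758) = -4687117/7826 + 13647/758 = -861508316/1483027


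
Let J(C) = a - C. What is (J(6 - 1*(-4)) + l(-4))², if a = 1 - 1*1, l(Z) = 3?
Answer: 49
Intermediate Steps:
a = 0 (a = 1 - 1 = 0)
J(C) = -C (J(C) = 0 - C = -C)
(J(6 - 1*(-4)) + l(-4))² = (-(6 - 1*(-4)) + 3)² = (-(6 + 4) + 3)² = (-1*10 + 3)² = (-10 + 3)² = (-7)² = 49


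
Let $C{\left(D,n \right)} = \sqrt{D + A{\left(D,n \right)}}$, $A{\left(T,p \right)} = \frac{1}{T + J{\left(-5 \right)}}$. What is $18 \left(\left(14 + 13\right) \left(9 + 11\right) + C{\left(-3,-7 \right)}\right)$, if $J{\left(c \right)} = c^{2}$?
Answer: $9720 + \frac{9 i \sqrt{1430}}{11} \approx 9720.0 + 30.94 i$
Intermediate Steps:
$A{\left(T,p \right)} = \frac{1}{25 + T}$ ($A{\left(T,p \right)} = \frac{1}{T + \left(-5\right)^{2}} = \frac{1}{T + 25} = \frac{1}{25 + T}$)
$C{\left(D,n \right)} = \sqrt{D + \frac{1}{25 + D}}$
$18 \left(\left(14 + 13\right) \left(9 + 11\right) + C{\left(-3,-7 \right)}\right) = 18 \left(\left(14 + 13\right) \left(9 + 11\right) + \sqrt{\frac{1 - 3 \left(25 - 3\right)}{25 - 3}}\right) = 18 \left(27 \cdot 20 + \sqrt{\frac{1 - 66}{22}}\right) = 18 \left(540 + \sqrt{\frac{1 - 66}{22}}\right) = 18 \left(540 + \sqrt{\frac{1}{22} \left(-65\right)}\right) = 18 \left(540 + \sqrt{- \frac{65}{22}}\right) = 18 \left(540 + \frac{i \sqrt{1430}}{22}\right) = 9720 + \frac{9 i \sqrt{1430}}{11}$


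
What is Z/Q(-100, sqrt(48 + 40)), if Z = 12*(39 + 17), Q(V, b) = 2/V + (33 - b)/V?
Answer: -784000/379 - 44800*sqrt(22)/379 ≈ -2623.0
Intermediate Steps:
Q(V, b) = 2/V + (33 - b)/V
Z = 672 (Z = 12*56 = 672)
Z/Q(-100, sqrt(48 + 40)) = 672/(((35 - sqrt(48 + 40))/(-100))) = 672/((-(35 - sqrt(88))/100)) = 672/((-(35 - 2*sqrt(22))/100)) = 672/(-7/20 + sqrt(22)/50)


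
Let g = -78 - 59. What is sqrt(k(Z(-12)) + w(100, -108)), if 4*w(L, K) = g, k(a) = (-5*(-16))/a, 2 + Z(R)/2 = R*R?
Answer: I*sqrt(684937)/142 ≈ 5.8282*I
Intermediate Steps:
g = -137
Z(R) = -4 + 2*R**2 (Z(R) = -4 + 2*(R*R) = -4 + 2*R**2)
k(a) = 80/a
w(L, K) = -137/4 (w(L, K) = (1/4)*(-137) = -137/4)
sqrt(k(Z(-12)) + w(100, -108)) = sqrt(80/(-4 + 2*(-12)**2) - 137/4) = sqrt(80/(-4 + 2*144) - 137/4) = sqrt(80/(-4 + 288) - 137/4) = sqrt(80/284 - 137/4) = sqrt(80*(1/284) - 137/4) = sqrt(20/71 - 137/4) = sqrt(-9647/284) = I*sqrt(684937)/142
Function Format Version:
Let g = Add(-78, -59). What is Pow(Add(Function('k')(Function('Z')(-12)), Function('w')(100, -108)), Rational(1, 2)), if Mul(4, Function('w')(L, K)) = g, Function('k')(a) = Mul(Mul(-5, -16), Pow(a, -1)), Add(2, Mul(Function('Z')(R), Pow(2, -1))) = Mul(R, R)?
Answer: Mul(Rational(1, 142), I, Pow(684937, Rational(1, 2))) ≈ Mul(5.8282, I)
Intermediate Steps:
g = -137
Function('Z')(R) = Add(-4, Mul(2, Pow(R, 2))) (Function('Z')(R) = Add(-4, Mul(2, Mul(R, R))) = Add(-4, Mul(2, Pow(R, 2))))
Function('k')(a) = Mul(80, Pow(a, -1))
Function('w')(L, K) = Rational(-137, 4) (Function('w')(L, K) = Mul(Rational(1, 4), -137) = Rational(-137, 4))
Pow(Add(Function('k')(Function('Z')(-12)), Function('w')(100, -108)), Rational(1, 2)) = Pow(Add(Mul(80, Pow(Add(-4, Mul(2, Pow(-12, 2))), -1)), Rational(-137, 4)), Rational(1, 2)) = Pow(Add(Mul(80, Pow(Add(-4, Mul(2, 144)), -1)), Rational(-137, 4)), Rational(1, 2)) = Pow(Add(Mul(80, Pow(Add(-4, 288), -1)), Rational(-137, 4)), Rational(1, 2)) = Pow(Add(Mul(80, Pow(284, -1)), Rational(-137, 4)), Rational(1, 2)) = Pow(Add(Mul(80, Rational(1, 284)), Rational(-137, 4)), Rational(1, 2)) = Pow(Add(Rational(20, 71), Rational(-137, 4)), Rational(1, 2)) = Pow(Rational(-9647, 284), Rational(1, 2)) = Mul(Rational(1, 142), I, Pow(684937, Rational(1, 2)))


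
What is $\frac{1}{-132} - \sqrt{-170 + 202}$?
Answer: $- \frac{1}{132} - 4 \sqrt{2} \approx -5.6644$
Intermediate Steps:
$\frac{1}{-132} - \sqrt{-170 + 202} = - \frac{1}{132} - \sqrt{32} = - \frac{1}{132} - 4 \sqrt{2}$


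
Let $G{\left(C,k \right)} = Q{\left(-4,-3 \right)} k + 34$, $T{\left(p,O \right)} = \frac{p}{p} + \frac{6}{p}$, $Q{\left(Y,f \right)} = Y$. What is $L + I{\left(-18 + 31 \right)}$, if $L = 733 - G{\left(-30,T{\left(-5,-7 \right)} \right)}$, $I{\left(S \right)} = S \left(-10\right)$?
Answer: $\frac{2841}{5} \approx 568.2$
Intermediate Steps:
$T{\left(p,O \right)} = 1 + \frac{6}{p}$
$G{\left(C,k \right)} = 34 - 4 k$ ($G{\left(C,k \right)} = - 4 k + 34 = 34 - 4 k$)
$I{\left(S \right)} = - 10 S$
$L = \frac{3491}{5}$ ($L = 733 - \left(34 - 4 \frac{6 - 5}{-5}\right) = 733 - \left(34 - 4 \left(\left(- \frac{1}{5}\right) 1\right)\right) = 733 - \left(34 - - \frac{4}{5}\right) = 733 - \left(34 + \frac{4}{5}\right) = 733 - \frac{174}{5} = \frac{3491}{5} \approx 698.2$)
$L + I{\left(-18 + 31 \right)} = \frac{3491}{5} - 10 \left(-18 + 31\right) = \frac{3491}{5} - 130 = \frac{2841}{5}$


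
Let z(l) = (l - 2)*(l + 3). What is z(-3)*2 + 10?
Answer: 10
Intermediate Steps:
z(l) = (-2 + l)*(3 + l)
z(-3)*2 + 10 = (-6 - 3 + (-3)²)*2 + 10 = (-6 - 3 + 9)*2 + 10 = 0*2 + 10 = 0 + 10 = 10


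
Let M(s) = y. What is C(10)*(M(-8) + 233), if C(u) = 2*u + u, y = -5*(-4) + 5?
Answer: 7740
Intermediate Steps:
y = 25 (y = 20 + 5 = 25)
M(s) = 25
C(u) = 3*u
C(10)*(M(-8) + 233) = (3*10)*(25 + 233) = 30*258 = 7740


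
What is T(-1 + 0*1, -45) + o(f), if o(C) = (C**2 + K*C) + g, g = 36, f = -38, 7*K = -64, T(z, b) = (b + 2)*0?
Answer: 12792/7 ≈ 1827.4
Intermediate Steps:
T(z, b) = 0 (T(z, b) = (2 + b)*0 = 0)
K = -64/7 (K = (1/7)*(-64) = -64/7 ≈ -9.1429)
o(C) = 36 + C**2 - 64*C/7 (o(C) = (C**2 - 64*C/7) + 36 = 36 + C**2 - 64*C/7)
T(-1 + 0*1, -45) + o(f) = 0 + (36 + (-38)**2 - 64/7*(-38)) = 0 + (36 + 1444 + 2432/7) = 0 + 12792/7 = 12792/7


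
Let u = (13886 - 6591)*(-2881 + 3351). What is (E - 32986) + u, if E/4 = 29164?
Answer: 3512320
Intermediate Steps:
E = 116656 (E = 4*29164 = 116656)
u = 3428650 (u = 7295*470 = 3428650)
(E - 32986) + u = (116656 - 32986) + 3428650 = 83670 + 3428650 = 3512320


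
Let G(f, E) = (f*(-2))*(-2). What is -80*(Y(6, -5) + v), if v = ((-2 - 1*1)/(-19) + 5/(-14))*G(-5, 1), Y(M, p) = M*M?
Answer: -425440/133 ≈ -3198.8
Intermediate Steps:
Y(M, p) = M²
G(f, E) = 4*f (G(f, E) = -2*f*(-2) = 4*f)
v = 530/133 (v = ((-2 - 1*1)/(-19) + 5/(-14))*(4*(-5)) = ((-2 - 1)*(-1/19) + 5*(-1/14))*(-20) = (-3*(-1/19) - 5/14)*(-20) = (3/19 - 5/14)*(-20) = -53/266*(-20) = 530/133 ≈ 3.9850)
-80*(Y(6, -5) + v) = -80*(6² + 530/133) = -80*(36 + 530/133) = -80*5318/133 = -425440/133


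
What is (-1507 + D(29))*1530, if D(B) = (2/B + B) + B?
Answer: -64289070/29 ≈ -2.2169e+6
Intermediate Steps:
D(B) = 2*B + 2/B (D(B) = (B + 2/B) + B = 2*B + 2/B)
(-1507 + D(29))*1530 = (-1507 + (2*29 + 2/29))*1530 = (-1507 + (58 + 2*(1/29)))*1530 = (-1507 + (58 + 2/29))*1530 = (-1507 + 1684/29)*1530 = -42019/29*1530 = -64289070/29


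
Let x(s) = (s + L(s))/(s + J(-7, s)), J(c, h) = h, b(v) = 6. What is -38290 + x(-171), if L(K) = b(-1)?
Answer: -4365005/114 ≈ -38290.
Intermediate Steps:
L(K) = 6
x(s) = (6 + s)/(2*s) (x(s) = (s + 6)/(s + s) = (6 + s)/((2*s)) = (6 + s)*(1/(2*s)) = (6 + s)/(2*s))
-38290 + x(-171) = -38290 + (½)*(6 - 171)/(-171) = -38290 + (½)*(-1/171)*(-165) = -38290 + 55/114 = -4365005/114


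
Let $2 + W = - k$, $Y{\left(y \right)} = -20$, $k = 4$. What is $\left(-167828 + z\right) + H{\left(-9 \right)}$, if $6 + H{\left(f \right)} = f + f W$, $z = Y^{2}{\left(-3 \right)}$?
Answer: $-167389$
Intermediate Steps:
$z = 400$ ($z = \left(-20\right)^{2} = 400$)
$W = -6$ ($W = -2 - 4 = -6$)
$H{\left(f \right)} = -6 - 5 f$ ($H{\left(f \right)} = -6 + \left(f + f \left(-6\right)\right) = -6 + \left(f - 6 f\right) = -6 - 5 f$)
$\left(-167828 + z\right) + H{\left(-9 \right)} = \left(-167828 + 400\right) - -39 = -167428 + \left(-6 + 45\right) = -167428 + 39 = -167389$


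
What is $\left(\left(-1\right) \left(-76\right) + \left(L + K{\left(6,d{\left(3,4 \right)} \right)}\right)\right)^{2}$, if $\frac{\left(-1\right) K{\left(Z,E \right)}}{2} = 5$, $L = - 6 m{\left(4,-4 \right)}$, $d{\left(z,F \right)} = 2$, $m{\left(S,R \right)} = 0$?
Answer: $4356$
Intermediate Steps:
$L = 0$ ($L = \left(-6\right) 0 = 0$)
$K{\left(Z,E \right)} = -10$ ($K{\left(Z,E \right)} = \left(-2\right) 5 = -10$)
$\left(\left(-1\right) \left(-76\right) + \left(L + K{\left(6,d{\left(3,4 \right)} \right)}\right)\right)^{2} = \left(\left(-1\right) \left(-76\right) + \left(0 - 10\right)\right)^{2} = \left(76 - 10\right)^{2} = 66^{2} = 4356$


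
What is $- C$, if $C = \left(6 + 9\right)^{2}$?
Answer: $-225$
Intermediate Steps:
$C = 225$ ($C = 15^{2} = 225$)
$- C = \left(-1\right) 225 = -225$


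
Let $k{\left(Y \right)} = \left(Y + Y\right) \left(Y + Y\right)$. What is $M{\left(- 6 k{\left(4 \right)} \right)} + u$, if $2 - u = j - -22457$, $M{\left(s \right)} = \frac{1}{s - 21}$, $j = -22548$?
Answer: $\frac{37664}{405} \approx 92.998$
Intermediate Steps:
$k{\left(Y \right)} = 4 Y^{2}$ ($k{\left(Y \right)} = 2 Y 2 Y = 4 Y^{2}$)
$M{\left(s \right)} = \frac{1}{-21 + s}$
$u = 93$ ($u = 2 - \left(-22548 - -22457\right) = 2 - \left(-22548 + 22457\right) = 2 - -91 = 2 + 91 = 93$)
$M{\left(- 6 k{\left(4 \right)} \right)} + u = \frac{1}{-21 - 6 \cdot 4 \cdot 4^{2}} + 93 = \frac{1}{-21 - 6 \cdot 4 \cdot 16} + 93 = \frac{1}{-21 - 384} + 93 = \frac{1}{-405} + 93 = - \frac{1}{405} + 93 = \frac{37664}{405}$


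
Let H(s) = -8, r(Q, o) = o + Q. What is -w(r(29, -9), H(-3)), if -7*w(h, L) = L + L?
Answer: -16/7 ≈ -2.2857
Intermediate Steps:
r(Q, o) = Q + o
w(h, L) = -2*L/7 (w(h, L) = -(L + L)/7 = -2*L/7)
-w(r(29, -9), H(-3)) = -(-2)*(-8)/7 = -1*16/7 = -16/7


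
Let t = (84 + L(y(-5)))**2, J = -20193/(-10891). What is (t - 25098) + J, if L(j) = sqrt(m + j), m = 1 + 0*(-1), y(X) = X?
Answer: -196518793/10891 + 336*I ≈ -18044.0 + 336.0*I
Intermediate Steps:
J = 20193/10891 (J = -20193*(-1/10891) = 20193/10891 ≈ 1.8541)
m = 1 (m = 1 + 0 = 1)
L(j) = sqrt(1 + j)
t = (84 + 2*I)**2 (t = (84 + sqrt(1 - 5))**2 = (84 + sqrt(-4))**2 = (84 + 2*I)**2 ≈ 7052.0 + 336.0*I)
(t - 25098) + J = ((7052 + 336*I) - 25098) + 20193/10891 = (-18046 + 336*I) + 20193/10891 = -196518793/10891 + 336*I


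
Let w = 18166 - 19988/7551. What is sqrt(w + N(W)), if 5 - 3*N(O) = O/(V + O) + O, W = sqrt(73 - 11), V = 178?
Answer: 2*sqrt(5121056141810 + 28675660820*sqrt(62))/(2517*sqrt(178 + sqrt(62))) ≈ 134.77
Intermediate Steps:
W = sqrt(62) ≈ 7.8740
w = 137151478/7551 (w = 18166 - 19988/7551 = 137151478/7551 ≈ 18163.)
N(O) = 5/3 - O/3 - O/(3*(178 + O)) (N(O) = 5/3 - (O/(178 + O) + O)/3 = 5/3 - (O + O/(178 + O))/3 = 5/3 + (-O/3 - O/(3*(178 + O))) = 5/3 - O/3 - O/(3*(178 + O)))
sqrt(w + N(W)) = sqrt(137151478/7551 + (890 - (sqrt(62))**2 - 174*sqrt(62))/(3*(178 + sqrt(62)))) = sqrt(137151478/7551 + (890 - 1*62 - 174*sqrt(62))/(3*(178 + sqrt(62)))) = sqrt(137151478/7551 + (890 - 62 - 174*sqrt(62))/(3*(178 + sqrt(62)))) = sqrt(137151478/7551 + (828 - 174*sqrt(62))/(3*(178 + sqrt(62))))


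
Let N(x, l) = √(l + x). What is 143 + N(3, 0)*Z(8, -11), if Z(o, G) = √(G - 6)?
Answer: 143 + I*√51 ≈ 143.0 + 7.1414*I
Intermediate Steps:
Z(o, G) = √(-6 + G)
143 + N(3, 0)*Z(8, -11) = 143 + √(0 + 3)*√(-6 - 11) = 143 + √3*√(-17) = 143 + √3*(I*√17) = 143 + I*√51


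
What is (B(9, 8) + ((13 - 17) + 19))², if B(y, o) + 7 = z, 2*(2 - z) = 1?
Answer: 361/4 ≈ 90.250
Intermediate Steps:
z = 3/2 (z = 2 - ½*1 = 2 - ½ = 3/2 ≈ 1.5000)
B(y, o) = -11/2 (B(y, o) = -7 + 3/2 = -11/2)
(B(9, 8) + ((13 - 17) + 19))² = (-11/2 + ((13 - 17) + 19))² = (-11/2 + (-4 + 19))² = (-11/2 + 15)² = (19/2)² = 361/4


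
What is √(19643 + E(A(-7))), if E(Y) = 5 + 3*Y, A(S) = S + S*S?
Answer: √19774 ≈ 140.62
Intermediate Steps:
A(S) = S + S²
√(19643 + E(A(-7))) = √(19643 + (5 + 3*(-7*(1 - 7)))) = √(19643 + (5 + 3*(-7*(-6)))) = √(19643 + (5 + 3*42)) = √(19643 + (5 + 126)) = √(19643 + 131) = √19774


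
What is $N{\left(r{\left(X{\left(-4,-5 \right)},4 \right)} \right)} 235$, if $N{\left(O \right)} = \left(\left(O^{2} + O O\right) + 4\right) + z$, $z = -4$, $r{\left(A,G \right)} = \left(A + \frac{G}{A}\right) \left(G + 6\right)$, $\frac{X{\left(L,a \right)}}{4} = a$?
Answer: $19177880$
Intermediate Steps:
$X{\left(L,a \right)} = 4 a$
$r{\left(A,G \right)} = \left(6 + G\right) \left(A + \frac{G}{A}\right)$ ($r{\left(A,G \right)} = \left(A + \frac{G}{A}\right) \left(6 + G\right) = \left(6 + G\right) \left(A + \frac{G}{A}\right)$)
$N{\left(O \right)} = 2 O^{2}$ ($N{\left(O \right)} = \left(\left(O^{2} + O O\right) + 4\right) - 4 = \left(\left(O^{2} + O^{2}\right) + 4\right) - 4 = \left(2 O^{2} + 4\right) - 4 = \left(4 + 2 O^{2}\right) - 4 = 2 O^{2}$)
$N{\left(r{\left(X{\left(-4,-5 \right)},4 \right)} \right)} 235 = 2 \left(\frac{4^{2} + 6 \cdot 4 + \left(4 \left(-5\right)\right)^{2} \left(6 + 4\right)}{4 \left(-5\right)}\right)^{2} \cdot 235 = 2 \left(\frac{16 + 24 + \left(-20\right)^{2} \cdot 10}{-20}\right)^{2} \cdot 235 = 2 \left(- \frac{16 + 24 + 400 \cdot 10}{20}\right)^{2} \cdot 235 = 2 \left(- \frac{16 + 24 + 4000}{20}\right)^{2} \cdot 235 = 2 \left(\left(- \frac{1}{20}\right) 4040\right)^{2} \cdot 235 = 2 \left(-202\right)^{2} \cdot 235 = 2 \cdot 40804 \cdot 235 = 81608 \cdot 235 = 19177880$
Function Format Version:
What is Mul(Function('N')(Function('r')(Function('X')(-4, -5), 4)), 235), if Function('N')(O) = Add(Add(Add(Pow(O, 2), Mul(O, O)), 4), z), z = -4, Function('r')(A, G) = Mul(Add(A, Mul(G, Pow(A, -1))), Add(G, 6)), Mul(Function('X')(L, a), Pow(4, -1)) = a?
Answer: 19177880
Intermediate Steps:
Function('X')(L, a) = Mul(4, a)
Function('r')(A, G) = Mul(Add(6, G), Add(A, Mul(G, Pow(A, -1)))) (Function('r')(A, G) = Mul(Add(A, Mul(G, Pow(A, -1))), Add(6, G)) = Mul(Add(6, G), Add(A, Mul(G, Pow(A, -1)))))
Function('N')(O) = Mul(2, Pow(O, 2)) (Function('N')(O) = Add(Add(Add(Pow(O, 2), Mul(O, O)), 4), -4) = Add(Add(Add(Pow(O, 2), Pow(O, 2)), 4), -4) = Add(Add(Mul(2, Pow(O, 2)), 4), -4) = Add(Add(4, Mul(2, Pow(O, 2))), -4) = Mul(2, Pow(O, 2)))
Mul(Function('N')(Function('r')(Function('X')(-4, -5), 4)), 235) = Mul(Mul(2, Pow(Mul(Pow(Mul(4, -5), -1), Add(Pow(4, 2), Mul(6, 4), Mul(Pow(Mul(4, -5), 2), Add(6, 4)))), 2)), 235) = Mul(Mul(2, Pow(Mul(Pow(-20, -1), Add(16, 24, Mul(Pow(-20, 2), 10))), 2)), 235) = Mul(Mul(2, Pow(Mul(Rational(-1, 20), Add(16, 24, Mul(400, 10))), 2)), 235) = Mul(Mul(2, Pow(Mul(Rational(-1, 20), Add(16, 24, 4000)), 2)), 235) = Mul(Mul(2, Pow(Mul(Rational(-1, 20), 4040), 2)), 235) = Mul(Mul(2, Pow(-202, 2)), 235) = Mul(Mul(2, 40804), 235) = Mul(81608, 235) = 19177880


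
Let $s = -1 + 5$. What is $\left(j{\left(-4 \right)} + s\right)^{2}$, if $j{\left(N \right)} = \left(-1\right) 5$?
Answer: $1$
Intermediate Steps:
$j{\left(N \right)} = -5$
$s = 4$
$\left(j{\left(-4 \right)} + s\right)^{2} = \left(-5 + 4\right)^{2} = \left(-1\right)^{2} = 1$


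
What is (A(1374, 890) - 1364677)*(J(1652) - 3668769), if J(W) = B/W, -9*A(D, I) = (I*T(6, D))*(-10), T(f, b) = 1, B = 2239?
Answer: 74385419055877757/14868 ≈ 5.0031e+12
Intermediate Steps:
A(D, I) = 10*I/9 (A(D, I) = -I*1*(-10)/9 = -I*(-10)/9 = -(-10)*I/9 = 10*I/9)
J(W) = 2239/W
(A(1374, 890) - 1364677)*(J(1652) - 3668769) = ((10/9)*890 - 1364677)*(2239/1652 - 3668769) = (8900/9 - 1364677)*(2239*(1/1652) - 3668769) = -12273193*(2239/1652 - 3668769)/9 = -12273193/9*(-6060804149/1652) = 74385419055877757/14868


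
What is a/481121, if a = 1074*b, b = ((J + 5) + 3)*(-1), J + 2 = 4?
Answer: -10740/481121 ≈ -0.022323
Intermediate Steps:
J = 2 (J = -2 + 4 = 2)
b = -10 (b = ((2 + 5) + 3)*(-1) = (7 + 3)*(-1) = 10*(-1) = -10)
a = -10740 (a = 1074*(-10) = -10740)
a/481121 = -10740/481121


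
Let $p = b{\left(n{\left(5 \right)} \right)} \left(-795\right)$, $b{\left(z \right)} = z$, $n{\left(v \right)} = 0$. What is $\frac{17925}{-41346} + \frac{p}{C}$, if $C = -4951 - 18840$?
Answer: $- \frac{5975}{13782} \approx -0.43354$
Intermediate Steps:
$C = -23791$ ($C = -4951 - 18840 = -23791$)
$p = 0$ ($p = 0 \left(-795\right) = 0$)
$\frac{17925}{-41346} + \frac{p}{C} = \frac{17925}{-41346} + \frac{0}{-23791} = 17925 \left(- \frac{1}{41346}\right) + 0 \left(- \frac{1}{23791}\right) = - \frac{5975}{13782} + 0 = - \frac{5975}{13782}$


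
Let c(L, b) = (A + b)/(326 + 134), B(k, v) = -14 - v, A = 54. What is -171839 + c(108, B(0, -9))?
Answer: -79045891/460 ≈ -1.7184e+5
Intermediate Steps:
c(L, b) = 27/230 + b/460 (c(L, b) = (54 + b)/(326 + 134) = (54 + b)/460 = (54 + b)*(1/460) = 27/230 + b/460)
-171839 + c(108, B(0, -9)) = -171839 + (27/230 + (-14 - 1*(-9))/460) = -171839 + (27/230 + (-14 + 9)/460) = -171839 + (27/230 + (1/460)*(-5)) = -171839 + (27/230 - 1/92) = -171839 + 49/460 = -79045891/460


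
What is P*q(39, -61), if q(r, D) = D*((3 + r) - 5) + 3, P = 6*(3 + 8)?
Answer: -148764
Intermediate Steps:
P = 66 (P = 6*11 = 66)
q(r, D) = 3 + D*(-2 + r) (q(r, D) = D*(-2 + r) + 3 = 3 + D*(-2 + r))
P*q(39, -61) = 66*(3 - 2*(-61) - 61*39) = 66*(3 + 122 - 2379) = 66*(-2254) = -148764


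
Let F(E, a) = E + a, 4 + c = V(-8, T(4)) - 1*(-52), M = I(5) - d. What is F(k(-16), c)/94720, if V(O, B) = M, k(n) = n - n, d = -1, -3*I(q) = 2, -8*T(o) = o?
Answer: 29/56832 ≈ 0.00051028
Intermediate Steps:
T(o) = -o/8
I(q) = -⅔ (I(q) = -⅓*2 = -⅔)
k(n) = 0
M = ⅓ (M = -⅔ - 1*(-1) = -⅔ + 1 = ⅓ ≈ 0.33333)
V(O, B) = ⅓
c = 145/3 (c = -4 + (⅓ - 1*(-52)) = -4 + (⅓ + 52) = -4 + 157/3 = 145/3 ≈ 48.333)
F(k(-16), c)/94720 = (0 + 145/3)/94720 = (145/3)*(1/94720) = 29/56832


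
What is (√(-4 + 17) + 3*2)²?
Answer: (6 + √13)² ≈ 92.267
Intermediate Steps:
(√(-4 + 17) + 3*2)² = (√13 + 6)² = (6 + √13)²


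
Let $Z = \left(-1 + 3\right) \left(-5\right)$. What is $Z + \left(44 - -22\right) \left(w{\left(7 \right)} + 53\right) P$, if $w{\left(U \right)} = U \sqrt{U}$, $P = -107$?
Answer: $-374296 - 49434 \sqrt{7} \approx -5.0509 \cdot 10^{5}$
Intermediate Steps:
$Z = -10$ ($Z = 2 \left(-5\right) = -10$)
$w{\left(U \right)} = U^{\frac{3}{2}}$
$Z + \left(44 - -22\right) \left(w{\left(7 \right)} + 53\right) P = -10 + \left(44 - -22\right) \left(7^{\frac{3}{2}} + 53\right) \left(-107\right) = -10 + \left(44 + 22\right) \left(7 \sqrt{7} + 53\right) \left(-107\right) = -10 + 66 \left(53 + 7 \sqrt{7}\right) \left(-107\right) = -10 + \left(3498 + 462 \sqrt{7}\right) \left(-107\right) = -10 - \left(374286 + 49434 \sqrt{7}\right) = -374296 - 49434 \sqrt{7}$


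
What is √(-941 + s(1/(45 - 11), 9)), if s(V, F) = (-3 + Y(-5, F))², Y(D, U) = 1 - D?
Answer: 2*I*√233 ≈ 30.529*I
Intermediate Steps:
s(V, F) = 9 (s(V, F) = (-3 + (1 - 1*(-5)))² = (-3 + (1 + 5))² = (-3 + 6)² = 3² = 9)
√(-941 + s(1/(45 - 11), 9)) = √(-941 + 9) = √(-932) = 2*I*√233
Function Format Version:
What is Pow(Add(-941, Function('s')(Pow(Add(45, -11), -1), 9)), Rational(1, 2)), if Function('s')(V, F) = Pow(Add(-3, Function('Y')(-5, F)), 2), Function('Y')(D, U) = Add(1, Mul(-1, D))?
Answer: Mul(2, I, Pow(233, Rational(1, 2))) ≈ Mul(30.529, I)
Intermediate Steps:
Function('s')(V, F) = 9 (Function('s')(V, F) = Pow(Add(-3, Add(1, Mul(-1, -5))), 2) = Pow(Add(-3, Add(1, 5)), 2) = Pow(Add(-3, 6), 2) = Pow(3, 2) = 9)
Pow(Add(-941, Function('s')(Pow(Add(45, -11), -1), 9)), Rational(1, 2)) = Pow(Add(-941, 9), Rational(1, 2)) = Pow(-932, Rational(1, 2)) = Mul(2, I, Pow(233, Rational(1, 2)))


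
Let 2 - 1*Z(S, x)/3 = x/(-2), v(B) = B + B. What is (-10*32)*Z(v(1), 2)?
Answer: -2880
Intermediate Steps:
v(B) = 2*B
Z(S, x) = 6 + 3*x/2 (Z(S, x) = 6 - 3*x/(-2) = 6 - 3*x*(-1)/2 = 6 - (-3)*x/2 = 6 + 3*x/2)
(-10*32)*Z(v(1), 2) = (-10*32)*(6 + (3/2)*2) = -320*(6 + 3) = -320*9 = -2880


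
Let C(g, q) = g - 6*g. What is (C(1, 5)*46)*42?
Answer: -9660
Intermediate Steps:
C(g, q) = -5*g
(C(1, 5)*46)*42 = (-5*1*46)*42 = -5*46*42 = -230*42 = -9660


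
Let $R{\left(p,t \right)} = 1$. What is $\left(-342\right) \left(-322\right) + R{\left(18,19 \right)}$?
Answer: $110125$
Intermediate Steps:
$\left(-342\right) \left(-322\right) + R{\left(18,19 \right)} = \left(-342\right) \left(-322\right) + 1 = 110124 + 1 = 110125$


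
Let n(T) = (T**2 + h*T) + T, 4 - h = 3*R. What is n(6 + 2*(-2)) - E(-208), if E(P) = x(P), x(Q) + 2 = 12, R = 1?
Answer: -2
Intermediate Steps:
x(Q) = 10 (x(Q) = -2 + 12 = 10)
h = 1 (h = 4 - 3 = 1)
E(P) = 10
n(T) = T**2 + 2*T (n(T) = (T**2 + 1*T) + T = (T**2 + T) + T = (T + T**2) + T = T**2 + 2*T)
n(6 + 2*(-2)) - E(-208) = (6 + 2*(-2))*(2 + (6 + 2*(-2))) - 1*10 = (6 - 4)*(2 + (6 - 4)) - 10 = 2*(2 + 2) - 10 = 2*4 - 10 = 8 - 10 = -2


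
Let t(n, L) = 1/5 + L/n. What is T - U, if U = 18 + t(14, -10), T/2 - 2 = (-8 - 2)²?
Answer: 6528/35 ≈ 186.51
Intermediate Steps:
t(n, L) = ⅕ + L/n (t(n, L) = 1*(⅕) + L/n = ⅕ + L/n)
T = 204 (T = 4 + 2*(-8 - 2)² = 4 + 2*(-10)² = 4 + 2*100 = 4 + 200 = 204)
U = 612/35 (U = 18 + (-10 + (⅕)*14)/14 = 18 + (-10 + 14/5)/14 = 18 + (1/14)*(-36/5) = 18 - 18/35 = 612/35 ≈ 17.486)
T - U = 204 - 1*612/35 = 204 - 612/35 = 6528/35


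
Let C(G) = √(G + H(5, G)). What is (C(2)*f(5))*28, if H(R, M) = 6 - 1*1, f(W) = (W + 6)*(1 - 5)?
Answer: -1232*√7 ≈ -3259.6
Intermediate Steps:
f(W) = -24 - 4*W (f(W) = (6 + W)*(-4) = -24 - 4*W)
H(R, M) = 5 (H(R, M) = 6 - 1 = 5)
C(G) = √(5 + G) (C(G) = √(G + 5) = √(5 + G))
(C(2)*f(5))*28 = (√(5 + 2)*(-24 - 4*5))*28 = (√7*(-24 - 20))*28 = (√7*(-44))*28 = -44*√7*28 = -1232*√7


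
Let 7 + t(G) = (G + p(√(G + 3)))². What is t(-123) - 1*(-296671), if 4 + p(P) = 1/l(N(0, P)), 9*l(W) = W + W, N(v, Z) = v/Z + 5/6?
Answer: 7786264/25 ≈ 3.1145e+5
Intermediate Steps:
N(v, Z) = ⅚ + v/Z (N(v, Z) = v/Z + 5*(⅙) = v/Z + ⅚ = ⅚ + v/Z)
l(W) = 2*W/9 (l(W) = (W + W)/9 = (2*W)/9 = 2*W/9)
p(P) = 7/5 (p(P) = -4 + 1/(2*(⅚ + 0/P)/9) = -4 + 1/(2*(⅚ + 0)/9) = -4 + 1/((2/9)*(⅚)) = -4 + 1/(5/27) = -4 + 27/5 = 7/5)
t(G) = -7 + (7/5 + G)² (t(G) = -7 + (G + 7/5)² = -7 + (7/5 + G)²)
t(-123) - 1*(-296671) = (-7 + (7 + 5*(-123))²/25) - 1*(-296671) = (-7 + (7 - 615)²/25) + 296671 = (-7 + (1/25)*(-608)²) + 296671 = (-7 + (1/25)*369664) + 296671 = (-7 + 369664/25) + 296671 = 369489/25 + 296671 = 7786264/25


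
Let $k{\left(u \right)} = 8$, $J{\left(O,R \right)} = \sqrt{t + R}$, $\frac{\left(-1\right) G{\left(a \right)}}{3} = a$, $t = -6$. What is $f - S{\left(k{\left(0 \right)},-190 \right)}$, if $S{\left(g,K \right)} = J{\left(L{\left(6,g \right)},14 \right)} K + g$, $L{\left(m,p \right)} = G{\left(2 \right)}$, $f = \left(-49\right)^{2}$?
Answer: $2393 + 380 \sqrt{2} \approx 2930.4$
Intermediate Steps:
$f = 2401$
$G{\left(a \right)} = - 3 a$
$L{\left(m,p \right)} = -6$ ($L{\left(m,p \right)} = \left(-3\right) 2 = -6$)
$J{\left(O,R \right)} = \sqrt{-6 + R}$
$S{\left(g,K \right)} = g + 2 K \sqrt{2}$ ($S{\left(g,K \right)} = \sqrt{-6 + 14} K + g = \sqrt{8} K + g = 2 \sqrt{2} K + g = 2 K \sqrt{2} + g = g + 2 K \sqrt{2}$)
$f - S{\left(k{\left(0 \right)},-190 \right)} = 2401 - \left(8 + 2 \left(-190\right) \sqrt{2}\right) = 2401 - \left(8 - 380 \sqrt{2}\right) = 2393 + 380 \sqrt{2}$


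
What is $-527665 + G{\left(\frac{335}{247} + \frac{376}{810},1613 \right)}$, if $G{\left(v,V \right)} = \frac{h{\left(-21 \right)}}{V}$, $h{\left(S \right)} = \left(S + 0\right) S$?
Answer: $- \frac{851123204}{1613} \approx -5.2767 \cdot 10^{5}$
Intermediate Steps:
$h{\left(S \right)} = S^{2}$ ($h{\left(S \right)} = S S = S^{2}$)
$G{\left(v,V \right)} = \frac{441}{V}$ ($G{\left(v,V \right)} = \frac{\left(-21\right)^{2}}{V} = \frac{441}{V}$)
$-527665 + G{\left(\frac{335}{247} + \frac{376}{810},1613 \right)} = -527665 + \frac{441}{1613} = - \frac{851123204}{1613}$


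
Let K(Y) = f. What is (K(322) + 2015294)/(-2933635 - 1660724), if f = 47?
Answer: -2015341/4594359 ≈ -0.43866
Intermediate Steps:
K(Y) = 47
(K(322) + 2015294)/(-2933635 - 1660724) = (47 + 2015294)/(-2933635 - 1660724) = 2015341/(-4594359) = 2015341*(-1/4594359) = -2015341/4594359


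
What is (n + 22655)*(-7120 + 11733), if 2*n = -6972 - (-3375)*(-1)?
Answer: 161284319/2 ≈ 8.0642e+7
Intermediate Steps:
n = -10347/2 (n = (-6972 - (-3375)*(-1))/2 = (-6972 - 1*3375)/2 = (-6972 - 3375)/2 = (½)*(-10347) = -10347/2 ≈ -5173.5)
(n + 22655)*(-7120 + 11733) = (-10347/2 + 22655)*(-7120 + 11733) = (34963/2)*4613 = 161284319/2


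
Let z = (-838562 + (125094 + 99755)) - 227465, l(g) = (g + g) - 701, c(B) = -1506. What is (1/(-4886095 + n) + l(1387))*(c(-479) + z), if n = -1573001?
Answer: -2820822754200697/1614774 ≈ -1.7469e+9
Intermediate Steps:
l(g) = -701 + 2*g (l(g) = 2*g - 701 = -701 + 2*g)
z = -841178 (z = (-838562 + 224849) - 227465 = -613713 - 227465 = -841178)
(1/(-4886095 + n) + l(1387))*(c(-479) + z) = (1/(-4886095 - 1573001) + (-701 + 2*1387))*(-1506 - 841178) = (1/(-6459096) + (-701 + 2774))*(-842684) = (-1/6459096 + 2073)*(-842684) = (13389706007/6459096)*(-842684) = -2820822754200697/1614774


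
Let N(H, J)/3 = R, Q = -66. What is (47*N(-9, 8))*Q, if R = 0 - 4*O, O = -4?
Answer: -148896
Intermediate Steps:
R = 16 (R = 0 - 4*(-4) = 0 + 16 = 16)
N(H, J) = 48 (N(H, J) = 3*16 = 48)
(47*N(-9, 8))*Q = (47*48)*(-66) = 2256*(-66) = -148896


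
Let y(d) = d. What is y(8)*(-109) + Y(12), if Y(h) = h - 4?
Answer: -864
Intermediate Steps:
Y(h) = -4 + h
y(8)*(-109) + Y(12) = 8*(-109) + (-4 + 12) = -872 + 8 = -864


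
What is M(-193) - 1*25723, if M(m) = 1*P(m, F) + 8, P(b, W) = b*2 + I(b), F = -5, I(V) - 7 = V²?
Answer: 11155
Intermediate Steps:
I(V) = 7 + V²
P(b, W) = 7 + b² + 2*b (P(b, W) = b*2 + (7 + b²) = 2*b + (7 + b²) = 7 + b² + 2*b)
M(m) = 15 + m² + 2*m (M(m) = 1*(7 + m² + 2*m) + 8 = (7 + m² + 2*m) + 8 = 15 + m² + 2*m)
M(-193) - 1*25723 = (15 + (-193)² + 2*(-193)) - 1*25723 = (15 + 37249 - 386) - 25723 = 36878 - 25723 = 11155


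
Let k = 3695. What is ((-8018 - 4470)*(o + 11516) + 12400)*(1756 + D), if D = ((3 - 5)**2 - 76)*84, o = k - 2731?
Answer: 668856009280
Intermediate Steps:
o = 964 (o = 3695 - 2731 = 964)
D = -6048 (D = ((-2)**2 - 76)*84 = (4 - 76)*84 = -72*84 = -6048)
((-8018 - 4470)*(o + 11516) + 12400)*(1756 + D) = ((-8018 - 4470)*(964 + 11516) + 12400)*(1756 - 6048) = (-12488*12480 + 12400)*(-4292) = (-155850240 + 12400)*(-4292) = -155837840*(-4292) = 668856009280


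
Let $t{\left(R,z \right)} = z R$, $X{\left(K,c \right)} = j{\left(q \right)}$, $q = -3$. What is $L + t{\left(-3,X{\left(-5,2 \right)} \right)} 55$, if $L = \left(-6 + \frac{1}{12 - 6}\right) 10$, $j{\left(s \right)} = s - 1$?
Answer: $\frac{1805}{3} \approx 601.67$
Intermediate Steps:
$j{\left(s \right)} = -1 + s$
$X{\left(K,c \right)} = -4$ ($X{\left(K,c \right)} = -1 - 3 = -4$)
$t{\left(R,z \right)} = R z$
$L = - \frac{175}{3}$ ($L = \left(-6 + \frac{1}{6}\right) 10 = \left(- \frac{35}{6}\right) 10 = - \frac{175}{3} \approx -58.333$)
$L + t{\left(-3,X{\left(-5,2 \right)} \right)} 55 = - \frac{175}{3} + \left(-3\right) \left(-4\right) 55 = - \frac{175}{3} + 12 \cdot 55 = - \frac{175}{3} + 660 = \frac{1805}{3}$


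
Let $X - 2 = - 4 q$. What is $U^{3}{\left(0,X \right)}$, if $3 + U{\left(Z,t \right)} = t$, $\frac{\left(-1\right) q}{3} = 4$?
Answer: $103823$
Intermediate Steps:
$q = -12$ ($q = \left(-3\right) 4 = -12$)
$X = 50$ ($X = 2 - -48 = 2 + 48 = 50$)
$U{\left(Z,t \right)} = -3 + t$
$U^{3}{\left(0,X \right)} = \left(-3 + 50\right)^{3} = 47^{3} = 103823$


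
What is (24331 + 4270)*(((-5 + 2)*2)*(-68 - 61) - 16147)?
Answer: -439683173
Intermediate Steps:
(24331 + 4270)*(((-5 + 2)*2)*(-68 - 61) - 16147) = 28601*(-3*2*(-129) - 16147) = 28601*(-6*(-129) - 16147) = 28601*(774 - 16147) = 28601*(-15373) = -439683173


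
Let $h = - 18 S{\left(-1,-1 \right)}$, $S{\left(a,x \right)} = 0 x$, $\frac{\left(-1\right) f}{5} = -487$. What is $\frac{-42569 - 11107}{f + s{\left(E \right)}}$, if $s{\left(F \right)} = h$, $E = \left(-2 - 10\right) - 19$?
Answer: $- \frac{53676}{2435} \approx -22.044$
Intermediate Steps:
$f = 2435$ ($f = \left(-5\right) \left(-487\right) = 2435$)
$S{\left(a,x \right)} = 0$
$E = -31$ ($E = -12 - 19 = -31$)
$h = 0$ ($h = \left(-18\right) 0 = 0$)
$s{\left(F \right)} = 0$
$\frac{-42569 - 11107}{f + s{\left(E \right)}} = \frac{-42569 - 11107}{2435 + 0} = - \frac{53676}{2435}$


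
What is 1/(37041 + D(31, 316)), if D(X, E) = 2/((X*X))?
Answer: 961/35596403 ≈ 2.6997e-5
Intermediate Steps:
D(X, E) = 2/X**2 (D(X, E) = 2/(X**2) = 2/X**2)
1/(37041 + D(31, 316)) = 1/(37041 + 2/31**2) = 1/(37041 + 2*(1/961)) = 1/(37041 + 2/961) = 1/(35596403/961) = 961/35596403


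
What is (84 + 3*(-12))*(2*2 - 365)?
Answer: -17328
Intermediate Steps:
(84 + 3*(-12))*(2*2 - 365) = (84 - 36)*(4 - 365) = 48*(-361) = -17328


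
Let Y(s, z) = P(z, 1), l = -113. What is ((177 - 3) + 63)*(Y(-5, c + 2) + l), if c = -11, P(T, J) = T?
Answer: -28914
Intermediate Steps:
Y(s, z) = z
((177 - 3) + 63)*(Y(-5, c + 2) + l) = ((177 - 3) + 63)*((-11 + 2) - 113) = (174 + 63)*(-9 - 113) = 237*(-122) = -28914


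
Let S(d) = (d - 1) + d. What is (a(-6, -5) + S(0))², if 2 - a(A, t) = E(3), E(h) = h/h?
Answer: 0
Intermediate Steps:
E(h) = 1
a(A, t) = 1 (a(A, t) = 2 - 1*1 = 2 - 1 = 1)
S(d) = -1 + 2*d (S(d) = (-1 + d) + d = -1 + 2*d)
(a(-6, -5) + S(0))² = (1 + (-1 + 2*0))² = (1 + (-1 + 0))² = (1 - 1)² = 0² = 0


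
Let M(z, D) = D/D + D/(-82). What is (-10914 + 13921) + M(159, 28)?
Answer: 123314/41 ≈ 3007.7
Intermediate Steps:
M(z, D) = 1 - D/82 (M(z, D) = 1 + D*(-1/82) = 1 - D/82)
(-10914 + 13921) + M(159, 28) = (-10914 + 13921) + (1 - 1/82*28) = 3007 + (1 - 14/41) = 3007 + 27/41 = 123314/41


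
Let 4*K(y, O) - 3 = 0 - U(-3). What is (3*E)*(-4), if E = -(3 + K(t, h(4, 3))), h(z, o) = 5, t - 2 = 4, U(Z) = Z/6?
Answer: 93/2 ≈ 46.500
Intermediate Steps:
U(Z) = Z/6 (U(Z) = Z*(1/6) = Z/6)
t = 6 (t = 2 + 4 = 6)
K(y, O) = 7/8 (K(y, O) = 3/4 + (0 - (-3)/6)/4 = 3/4 + (0 - 1*(-1/2))/4 = 3/4 + (0 + 1/2)/4 = 3/4 + (1/4)*(1/2) = 3/4 + 1/8 = 7/8)
E = -31/8 (E = -(3 + 7/8) = -1*31/8 = -31/8 ≈ -3.8750)
(3*E)*(-4) = (3*(-31/8))*(-4) = -93/8*(-4) = 93/2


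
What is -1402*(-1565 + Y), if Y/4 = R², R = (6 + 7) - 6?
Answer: 1919338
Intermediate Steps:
R = 7 (R = 13 - 6 = 7)
Y = 196 (Y = 4*7² = 4*49 = 196)
-1402*(-1565 + Y) = -1402*(-1565 + 196) = -1402*(-1369) = 1919338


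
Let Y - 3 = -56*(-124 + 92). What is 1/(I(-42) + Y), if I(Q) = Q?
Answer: 1/1753 ≈ 0.00057045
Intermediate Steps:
Y = 1795 (Y = 3 - 56*(-124 + 92) = 3 - 56*(-32) = 3 + 1792 = 1795)
1/(I(-42) + Y) = 1/(-42 + 1795) = 1/1753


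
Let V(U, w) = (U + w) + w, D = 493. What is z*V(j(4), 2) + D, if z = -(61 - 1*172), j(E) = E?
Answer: 1381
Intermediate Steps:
z = 111 (z = -(61 - 172) = -1*(-111) = 111)
V(U, w) = U + 2*w
z*V(j(4), 2) + D = 111*(4 + 2*2) + 493 = 111*(4 + 4) + 493 = 111*8 + 493 = 888 + 493 = 1381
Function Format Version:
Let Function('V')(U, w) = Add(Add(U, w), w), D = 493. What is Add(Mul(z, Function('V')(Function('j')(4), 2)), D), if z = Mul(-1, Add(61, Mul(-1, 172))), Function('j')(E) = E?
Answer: 1381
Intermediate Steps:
z = 111 (z = Mul(-1, Add(61, -172)) = Mul(-1, -111) = 111)
Function('V')(U, w) = Add(U, Mul(2, w))
Add(Mul(z, Function('V')(Function('j')(4), 2)), D) = Add(Mul(111, Add(4, Mul(2, 2))), 493) = Add(Mul(111, Add(4, 4)), 493) = Add(Mul(111, 8), 493) = Add(888, 493) = 1381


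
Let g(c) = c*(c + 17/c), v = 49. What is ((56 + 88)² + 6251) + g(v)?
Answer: 29405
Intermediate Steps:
((56 + 88)² + 6251) + g(v) = ((56 + 88)² + 6251) + (17 + 49²) = (144² + 6251) + (17 + 2401) = (20736 + 6251) + 2418 = 26987 + 2418 = 29405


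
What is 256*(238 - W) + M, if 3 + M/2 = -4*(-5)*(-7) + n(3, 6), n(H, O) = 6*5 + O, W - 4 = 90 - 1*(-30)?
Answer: 28970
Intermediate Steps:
W = 124 (W = 4 + (90 - 1*(-30)) = 4 + (90 + 30) = 4 + 120 = 124)
n(H, O) = 30 + O
M = -214 (M = -6 + 2*(-4*(-5)*(-7) + (30 + 6)) = -6 + 2*(20*(-7) + 36) = -6 + 2*(-140 + 36) = -6 + 2*(-104) = -6 - 208 = -214)
256*(238 - W) + M = 256*(238 - 1*124) - 214 = 256*(238 - 124) - 214 = 256*114 - 214 = 29184 - 214 = 28970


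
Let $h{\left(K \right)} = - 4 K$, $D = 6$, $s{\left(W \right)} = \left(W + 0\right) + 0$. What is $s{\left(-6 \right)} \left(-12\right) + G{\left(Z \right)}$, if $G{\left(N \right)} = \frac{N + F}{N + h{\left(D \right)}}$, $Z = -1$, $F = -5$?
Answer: $\frac{1806}{25} \approx 72.24$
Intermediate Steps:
$s{\left(W \right)} = W$ ($s{\left(W \right)} = W + 0 = W$)
$G{\left(N \right)} = \frac{-5 + N}{-24 + N}$ ($G{\left(N \right)} = \frac{N - 5}{N - 24} = \frac{-5 + N}{N - 24} = \frac{-5 + N}{-24 + N}$)
$s{\left(-6 \right)} \left(-12\right) + G{\left(Z \right)} = \left(-6\right) \left(-12\right) + \frac{-5 - 1}{-24 - 1} = 72 + \frac{1}{-25} \left(-6\right) = 72 - - \frac{6}{25} = 72 + \frac{6}{25} = \frac{1806}{25}$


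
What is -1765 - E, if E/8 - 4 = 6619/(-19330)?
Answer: -17341529/9665 ≈ -1794.3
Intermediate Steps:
E = 282804/9665 (E = 32 + 8*(6619/(-19330)) = 32 + 8*(6619*(-1/19330)) = 32 + 8*(-6619/19330) = 32 - 26476/9665 = 282804/9665 ≈ 29.261)
-1765 - E = -1765 - 1*282804/9665 = -1765 - 282804/9665 = -17341529/9665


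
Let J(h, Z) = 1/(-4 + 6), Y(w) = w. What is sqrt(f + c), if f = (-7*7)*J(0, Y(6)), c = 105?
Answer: sqrt(322)/2 ≈ 8.9722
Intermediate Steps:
J(h, Z) = 1/2
f = -49/2 (f = -7*7*(1/2) = -49*1/2 = -49/2 ≈ -24.500)
sqrt(f + c) = sqrt(-49/2 + 105) = sqrt(161/2) = sqrt(322)/2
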